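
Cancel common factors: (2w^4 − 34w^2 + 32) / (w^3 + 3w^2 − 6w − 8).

(2w^2 − 10w + 8)/(w − 2)

Apply the Euclidean algorithm:
  2w^4 − 34w^2 + 32 = (2w − 6)(w^3 + 3w^2 − 6w − 8) + (−4w^2 − 20w − 16)
  w^3 + 3w^2 − 6w − 8 = (−(1/4)w + 1/2)(−4w^2 − 20w − 16) + (0)
Last nonzero remainder: −4w^2 − 20w − 16. Dividing through by −4 gives the monic gcd w^2 + 5w + 4.
Cancel w^2 + 5w + 4 from numerator and denominator to get the reduced form.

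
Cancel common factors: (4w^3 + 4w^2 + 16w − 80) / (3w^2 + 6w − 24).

(4w^2 + 12w + 40)/(3w + 12)

Repeated division with remainder:
  4w^3 + 4w^2 + 16w − 80 = ((4/3)w − 4/3)(3w^2 + 6w − 24) + (56w − 112)
  3w^2 + 6w − 24 = ((3/56)w + 3/14)(56w − 112) + (0)
Last nonzero remainder: 56w − 112. Dividing through by 56 gives the monic gcd w − 2.
Cancel w − 2 from numerator and denominator to get the reduced form.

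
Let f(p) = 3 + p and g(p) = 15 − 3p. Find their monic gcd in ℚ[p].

1

Repeated division with remainder:
  p + 3 = (−1/3)(−3p + 15) + (8)
  −3p + 15 = (−(3/8)p + 15/8)(8) + (0)
The last nonzero remainder is the constant 8, so the polynomials are coprime and gcd = 1.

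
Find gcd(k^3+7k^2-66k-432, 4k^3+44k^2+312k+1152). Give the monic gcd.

k+6

By polynomial division,
  k^3+7k^2-66k-432 = (1/4)(4k^3+44k^2+312k+1152) + (-4k^2-144k-720)
  4k^3+44k^2+312k+1152 = (-k+25)(-4k^2-144k-720) + (3192k+19152)
  -4k^2-144k-720 = (-(1/798)k-5/133)(3192k+19152) + (0)
Last nonzero remainder: 3192k+19152. Dividing through by 3192 gives the monic gcd k+6.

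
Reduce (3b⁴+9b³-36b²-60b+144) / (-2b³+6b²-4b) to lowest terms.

Repeated division with remainder:
  3b⁴+9b³-36b²-60b+144 = (-(3/2)b-9)(-2b³+6b²-4b) + (12b²-96b+144)
  -2b³+6b²-4b = (-(1/6)b-5/6)(12b²-96b+144) + (-60b+120)
  12b²-96b+144 = (-(1/5)b+6/5)(-60b+120) + (0)
Last nonzero remainder: -60b+120. Dividing through by -60 gives the monic gcd b-2.
Cancel b-2 from numerator and denominator to get the reduced form.

(-3b³-15b²+6b+72)/(2b²-2b)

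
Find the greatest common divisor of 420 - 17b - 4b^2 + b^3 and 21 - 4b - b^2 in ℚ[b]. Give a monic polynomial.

7 + b

Apply the Euclidean algorithm:
  b^3 - 4b^2 - 17b + 420 = (-b + 8)(-b^2 - 4b + 21) + (36b + 252)
  -b^2 - 4b + 21 = (-(1/36)b + 1/12)(36b + 252) + (0)
Last nonzero remainder: 36b + 252. Dividing through by 36 gives the monic gcd b + 7.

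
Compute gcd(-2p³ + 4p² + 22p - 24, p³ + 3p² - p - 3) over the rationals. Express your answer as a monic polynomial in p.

Euclidean algorithm in ℚ[p]:
  -2p³ + 4p² + 22p - 24 = (-2)(p³ + 3p² - p - 3) + (10p² + 20p - 30)
  p³ + 3p² - p - 3 = ((1/10)p + 1/10)(10p² + 20p - 30) + (0)
Last nonzero remainder: 10p² + 20p - 30. Dividing through by 10 gives the monic gcd p² + 2p - 3.

p² + 2p - 3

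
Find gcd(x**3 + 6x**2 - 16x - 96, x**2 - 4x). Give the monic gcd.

x - 4

Apply the Euclidean algorithm:
  x**3 + 6x**2 - 16x - 96 = (x + 10)(x**2 - 4x) + (24x - 96)
  x**2 - 4x = ((1/24)x)(24x - 96) + (0)
Last nonzero remainder: 24x - 96. Dividing through by 24 gives the monic gcd x - 4.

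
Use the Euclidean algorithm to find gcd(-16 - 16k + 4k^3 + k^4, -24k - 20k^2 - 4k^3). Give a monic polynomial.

Apply the Euclidean algorithm:
  k^4 + 4k^3 - 16k - 16 = (-(1/4)k + 1/4)(-4k^3 - 20k^2 - 24k) + (-k^2 - 10k - 16)
  -4k^3 - 20k^2 - 24k = (4k - 20)(-k^2 - 10k - 16) + (-160k - 320)
  -k^2 - 10k - 16 = ((1/160)k + 1/20)(-160k - 320) + (0)
Last nonzero remainder: -160k - 320. Dividing through by -160 gives the monic gcd k + 2.

2 + k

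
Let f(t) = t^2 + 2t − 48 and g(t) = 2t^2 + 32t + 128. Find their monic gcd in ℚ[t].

Repeated division with remainder:
  t^2 + 2t − 48 = (1/2)(2t^2 + 32t + 128) + (−14t − 112)
  2t^2 + 32t + 128 = (−(1/7)t − 8/7)(−14t − 112) + (0)
Last nonzero remainder: −14t − 112. Dividing through by −14 gives the monic gcd t + 8.

t + 8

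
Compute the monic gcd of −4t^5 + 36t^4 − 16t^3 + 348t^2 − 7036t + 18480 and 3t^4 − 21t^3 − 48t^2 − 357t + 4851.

Euclidean algorithm in ℚ[t]:
  −4t^5 + 36t^4 − 16t^3 + 348t^2 − 7036t + 18480 = (−(4/3)t + 8/3)(3t^4 − 21t^3 − 48t^2 − 357t + 4851) + (−24t^3 + 384t + 5544)
  3t^4 − 21t^3 − 48t^2 − 357t + 4851 = (−(1/8)t + 7/8)(−24t^3 + 384t + 5544) + (0)
Last nonzero remainder: −24t^3 + 384t + 5544. Dividing through by −24 gives the monic gcd t^3 − 16t − 231.

t^3 − 16t − 231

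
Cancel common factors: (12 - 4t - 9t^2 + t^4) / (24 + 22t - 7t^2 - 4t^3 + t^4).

(-2 + t + t^2)/(-4 - 3t + t^2)

Repeated division with remainder:
  t^4 - 9t^2 - 4t + 12 = (t^4 - 4t^3 - 7t^2 + 22t + 24) + (4t^3 - 2t^2 - 26t - 12)
  t^4 - 4t^3 - 7t^2 + 22t + 24 = ((1/4)t - 7/8)(4t^3 - 2t^2 - 26t - 12) + (-(9/4)t^2 + (9/4)t + 27/2)
  4t^3 - 2t^2 - 26t - 12 = (-(16/9)t - 8/9)(-(9/4)t^2 + (9/4)t + 27/2) + (0)
Last nonzero remainder: -(9/4)t^2 + (9/4)t + 27/2. Dividing through by -9/4 gives the monic gcd t^2 - t - 6.
Cancel t^2 - t - 6 from numerator and denominator to get the reduced form.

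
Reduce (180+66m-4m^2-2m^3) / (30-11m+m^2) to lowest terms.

Repeated division with remainder:
  -2m^3-4m^2+66m+180 = (-2m-26)(m^2-11m+30) + (-160m+960)
  m^2-11m+30 = (-(1/160)m+1/32)(-160m+960) + (0)
Last nonzero remainder: -160m+960. Dividing through by -160 gives the monic gcd m-6.
Cancel m-6 from numerator and denominator to get the reduced form.

(-30-16m-2m^2)/(-5+m)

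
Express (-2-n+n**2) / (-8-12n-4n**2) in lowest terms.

(2-n)/(8+4n)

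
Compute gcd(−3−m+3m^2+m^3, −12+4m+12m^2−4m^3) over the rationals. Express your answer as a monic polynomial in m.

Repeated division with remainder:
  m^3+3m^2−m−3 = (−1/4)(−4m^3+12m^2+4m−12) + (6m^2−6)
  −4m^3+12m^2+4m−12 = (−(2/3)m+2)(6m^2−6) + (0)
Last nonzero remainder: 6m^2−6. Dividing through by 6 gives the monic gcd m^2−1.

−1+m^2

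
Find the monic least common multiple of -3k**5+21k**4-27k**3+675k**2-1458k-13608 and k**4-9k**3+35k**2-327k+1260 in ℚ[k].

k**6-12k**5+44k**4-270k**3+1611k**2+2106k-22680

By polynomial division,
  -3k**5+21k**4-27k**3+675k**2-1458k-13608 = (-3k-6)(k**4-9k**3+35k**2-327k+1260) + (24k**3-96k**2+360k-6048)
  k**4-9k**3+35k**2-327k+1260 = ((1/24)k-5/24)(24k**3-96k**2+360k-6048) + (0)
Last nonzero remainder: 24k**3-96k**2+360k-6048. Dividing through by 24 gives the monic gcd k**3-4k**2+15k-252.
Then lcm(f, g) = f·g / gcd(f, g); expanding and making the result monic gives the answer.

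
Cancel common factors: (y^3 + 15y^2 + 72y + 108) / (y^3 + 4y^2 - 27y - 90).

(y + 6)/(y - 5)

Apply the Euclidean algorithm:
  y^3 + 15y^2 + 72y + 108 = (y^3 + 4y^2 - 27y - 90) + (11y^2 + 99y + 198)
  y^3 + 4y^2 - 27y - 90 = ((1/11)y - 5/11)(11y^2 + 99y + 198) + (0)
Last nonzero remainder: 11y^2 + 99y + 198. Dividing through by 11 gives the monic gcd y^2 + 9y + 18.
Cancel y^2 + 9y + 18 from numerator and denominator to get the reduced form.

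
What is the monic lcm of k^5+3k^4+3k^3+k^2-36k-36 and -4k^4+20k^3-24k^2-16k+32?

Apply the Euclidean algorithm:
  k^5+3k^4+3k^3+k^2-36k-36 = (-(1/4)k-2)(-4k^4+20k^3-24k^2-16k+32) + (37k^3-51k^2-60k+28)
  -4k^4+20k^3-24k^2-16k+32 = (-(4/37)k+536/1369)(37k^3-51k^2-60k+28) + (-(14400/1369)k^2+(14400/1369)k+28800/1369)
  37k^3-51k^2-60k+28 = (-(50653/14400)k+9583/7200)(-(14400/1369)k^2+(14400/1369)k+28800/1369) + (0)
Last nonzero remainder: -(14400/1369)k^2+(14400/1369)k+28800/1369. Dividing through by -14400/1369 gives the monic gcd k^2-k-2.
Then lcm(f, g) = f·g / gcd(f, g); expanding and making the result monic gives the answer.

k^7-k^6-5k^5+k^4-28k^3+112k^2-144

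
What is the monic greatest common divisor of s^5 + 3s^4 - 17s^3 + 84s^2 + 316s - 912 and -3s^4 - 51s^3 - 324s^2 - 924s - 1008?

s^2 + 10s + 24

Apply the Euclidean algorithm:
  s^5 + 3s^4 - 17s^3 + 84s^2 + 316s - 912 = (-(1/3)s + 14/3)(-3s^4 - 51s^3 - 324s^2 - 924s - 1008) + (113s^3 + 1288s^2 + 4292s + 3792)
  -3s^4 - 51s^3 - 324s^2 - 924s - 1008 = (-(3/113)s - 1899/12769)(113s^3 + 1288s^2 + 4292s + 3792) + (-(236256/12769)s^2 - (2362560/12769)s - 5670144/12769)
  113s^3 + 1288s^2 + 4292s + 3792 = (-(1442897/236256)s - 1008751/118128)(-(236256/12769)s^2 - (2362560/12769)s - 5670144/12769) + (0)
Last nonzero remainder: -(236256/12769)s^2 - (2362560/12769)s - 5670144/12769. Dividing through by -236256/12769 gives the monic gcd s^2 + 10s + 24.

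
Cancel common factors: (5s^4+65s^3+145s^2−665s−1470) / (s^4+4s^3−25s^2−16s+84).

(5s+35)/(s−2)

Repeated division with remainder:
  5s^4+65s^3+145s^2−665s−1470 = (5)(s^4+4s^3−25s^2−16s+84) + (45s^3+270s^2−585s−1890)
  s^4+4s^3−25s^2−16s+84 = ((1/45)s−2/45)(45s^3+270s^2−585s−1890) + (0)
Last nonzero remainder: 45s^3+270s^2−585s−1890. Dividing through by 45 gives the monic gcd s^3+6s^2−13s−42.
Cancel s^3+6s^2−13s−42 from numerator and denominator to get the reduced form.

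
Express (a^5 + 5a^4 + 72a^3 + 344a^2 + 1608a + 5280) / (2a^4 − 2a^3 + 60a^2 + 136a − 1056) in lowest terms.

Apply the Euclidean algorithm:
  a^5 + 5a^4 + 72a^3 + 344a^2 + 1608a + 5280 = ((1/2)a + 3)(2a^4 − 2a^3 + 60a^2 + 136a − 1056) + (48a^3 + 96a^2 + 1728a + 8448)
  2a^4 − 2a^3 + 60a^2 + 136a − 1056 = ((1/24)a − 1/8)(48a^3 + 96a^2 + 1728a + 8448) + (0)
Last nonzero remainder: 48a^3 + 96a^2 + 1728a + 8448. Dividing through by 48 gives the monic gcd a^3 + 2a^2 + 36a + 176.
Cancel a^3 + 2a^2 + 36a + 176 from numerator and denominator to get the reduced form.

(a^2 + 3a + 30)/(2a − 6)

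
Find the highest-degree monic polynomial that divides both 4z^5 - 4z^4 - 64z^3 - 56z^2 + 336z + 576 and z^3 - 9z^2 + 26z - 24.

z^2 - 7z + 12

Apply the Euclidean algorithm:
  4z^5 - 4z^4 - 64z^3 - 56z^2 + 336z + 576 = (4z^2 + 32z + 120)(z^3 - 9z^2 + 26z - 24) + (288z^2 - 2016z + 3456)
  z^3 - 9z^2 + 26z - 24 = ((1/288)z - 1/144)(288z^2 - 2016z + 3456) + (0)
Last nonzero remainder: 288z^2 - 2016z + 3456. Dividing through by 288 gives the monic gcd z^2 - 7z + 12.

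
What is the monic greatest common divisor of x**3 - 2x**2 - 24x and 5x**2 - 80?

x + 4

By polynomial division,
  x**3 - 2x**2 - 24x = ((1/5)x - 2/5)(5x**2 - 80) + (-8x - 32)
  5x**2 - 80 = (-(5/8)x + 5/2)(-8x - 32) + (0)
Last nonzero remainder: -8x - 32. Dividing through by -8 gives the monic gcd x + 4.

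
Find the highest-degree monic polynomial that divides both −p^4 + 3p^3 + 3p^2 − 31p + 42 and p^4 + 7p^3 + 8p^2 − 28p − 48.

p^2 + p − 6

Apply the Euclidean algorithm:
  −p^4 + 3p^3 + 3p^2 − 31p + 42 = (−1)(p^4 + 7p^3 + 8p^2 − 28p − 48) + (10p^3 + 11p^2 − 59p − 6)
  p^4 + 7p^3 + 8p^2 − 28p − 48 = ((1/10)p + 59/100)(10p^3 + 11p^2 − 59p − 6) + ((741/100)p^2 + (741/100)p − 2223/50)
  10p^3 + 11p^2 − 59p − 6 = ((1000/741)p + 100/741)((741/100)p^2 + (741/100)p − 2223/50) + (0)
Last nonzero remainder: (741/100)p^2 + (741/100)p − 2223/50. Dividing through by 741/100 gives the monic gcd p^2 + p − 6.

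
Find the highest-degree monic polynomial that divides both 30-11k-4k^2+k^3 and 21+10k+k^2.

3+k

By polynomial division,
  k^3-4k^2-11k+30 = (k-14)(k^2+10k+21) + (108k+324)
  k^2+10k+21 = ((1/108)k+7/108)(108k+324) + (0)
Last nonzero remainder: 108k+324. Dividing through by 108 gives the monic gcd k+3.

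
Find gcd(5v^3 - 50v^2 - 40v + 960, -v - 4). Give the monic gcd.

Apply the Euclidean algorithm:
  5v^3 - 50v^2 - 40v + 960 = (-5v^2 + 70v - 240)(-v - 4) + (0)
Last nonzero remainder: -v - 4. Dividing through by -1 gives the monic gcd v + 4.

v + 4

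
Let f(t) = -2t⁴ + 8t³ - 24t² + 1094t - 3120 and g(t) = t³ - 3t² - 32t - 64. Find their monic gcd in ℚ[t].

Euclidean algorithm in ℚ[t]:
  -2t⁴ + 8t³ - 24t² + 1094t - 3120 = (-2t + 2)(t³ - 3t² - 32t - 64) + (-82t² + 1030t - 2992)
  t³ - 3t² - 32t - 64 = (-(1/82)t - 196/1681)(-82t² + 1030t - 2992) + ((86752/1681)t - 694016/1681)
  -82t² + 1030t - 2992 = (-(68921/43376)t + 314347/43376)((86752/1681)t - 694016/1681) + (0)
Last nonzero remainder: (86752/1681)t - 694016/1681. Dividing through by 86752/1681 gives the monic gcd t - 8.

t - 8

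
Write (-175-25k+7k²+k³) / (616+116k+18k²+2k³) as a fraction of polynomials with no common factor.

(-25+k²)/(88+4k+2k²)

By polynomial division,
  k³+7k²-25k-175 = (1/2)(2k³+18k²+116k+616) + (-2k²-83k-483)
  2k³+18k²+116k+616 = (-k+65/2)(-2k²-83k-483) + ((4661/2)k+32627/2)
  -2k²-83k-483 = (-(4/4661)k-138/4661)((4661/2)k+32627/2) + (0)
Last nonzero remainder: (4661/2)k+32627/2. Dividing through by 4661/2 gives the monic gcd k+7.
Cancel k+7 from numerator and denominator to get the reduced form.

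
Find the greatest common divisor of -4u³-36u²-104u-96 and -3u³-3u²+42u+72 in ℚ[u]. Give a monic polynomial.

Euclidean algorithm in ℚ[u]:
  -4u³-36u²-104u-96 = (4/3)(-3u³-3u²+42u+72) + (-32u²-160u-192)
  -3u³-3u²+42u+72 = ((3/32)u-3/8)(-32u²-160u-192) + (0)
Last nonzero remainder: -32u²-160u-192. Dividing through by -32 gives the monic gcd u²+5u+6.

u²+5u+6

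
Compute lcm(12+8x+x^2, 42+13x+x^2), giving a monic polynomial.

Euclidean algorithm in ℚ[x]:
  x^2+8x+12 = (x^2+13x+42) + (−5x−30)
  x^2+13x+42 = (−(1/5)x−7/5)(−5x−30) + (0)
Last nonzero remainder: −5x−30. Dividing through by −5 gives the monic gcd x+6.
Then lcm(f, g) = f·g / gcd(f, g); expanding and making the result monic gives the answer.

84+68x+15x^2+x^3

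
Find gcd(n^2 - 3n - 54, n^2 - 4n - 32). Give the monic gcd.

1

Apply the Euclidean algorithm:
  n^2 - 3n - 54 = (n^2 - 4n - 32) + (n - 22)
  n^2 - 4n - 32 = (n + 18)(n - 22) + (364)
  n - 22 = ((1/364)n - 11/182)(364) + (0)
The last nonzero remainder is the constant 364, so the polynomials are coprime and gcd = 1.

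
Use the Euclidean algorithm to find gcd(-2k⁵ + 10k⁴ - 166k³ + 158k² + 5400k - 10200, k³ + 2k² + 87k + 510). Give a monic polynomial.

k³ + 2k² + 87k + 510

Euclidean algorithm in ℚ[k]:
  -2k⁵ + 10k⁴ - 166k³ + 158k² + 5400k - 10200 = (-2k² + 14k - 20)(k³ + 2k² + 87k + 510) + (0)
The last nonzero remainder k³ + 2k² + 87k + 510 is already monic.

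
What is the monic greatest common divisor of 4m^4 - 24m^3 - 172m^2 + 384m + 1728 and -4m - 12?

Repeated division with remainder:
  4m^4 - 24m^3 - 172m^2 + 384m + 1728 = (-m^3 + 9m^2 + 16m - 144)(-4m - 12) + (0)
Last nonzero remainder: -4m - 12. Dividing through by -4 gives the monic gcd m + 3.

m + 3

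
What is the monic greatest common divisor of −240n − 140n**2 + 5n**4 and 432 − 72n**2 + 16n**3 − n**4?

−12 − 4n + n**2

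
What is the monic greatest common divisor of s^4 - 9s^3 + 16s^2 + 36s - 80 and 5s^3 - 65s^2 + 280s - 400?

s^2 - 9s + 20

Repeated division with remainder:
  s^4 - 9s^3 + 16s^2 + 36s - 80 = ((1/5)s + 4/5)(5s^3 - 65s^2 + 280s - 400) + (12s^2 - 108s + 240)
  5s^3 - 65s^2 + 280s - 400 = ((5/12)s - 5/3)(12s^2 - 108s + 240) + (0)
Last nonzero remainder: 12s^2 - 108s + 240. Dividing through by 12 gives the monic gcd s^2 - 9s + 20.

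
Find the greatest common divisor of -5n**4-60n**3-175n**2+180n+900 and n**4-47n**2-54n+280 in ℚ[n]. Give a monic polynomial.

n**2+3n-10

Euclidean algorithm in ℚ[n]:
  -5n**4-60n**3-175n**2+180n+900 = (-5)(n**4-47n**2-54n+280) + (-60n**3-410n**2-90n+2300)
  n**4-47n**2-54n+280 = (-(1/60)n+41/360)(-60n**3-410n**2-90n+2300) + (-(65/36)n**2-(65/12)n+325/18)
  -60n**3-410n**2-90n+2300 = ((432/13)n+1656/13)(-(65/36)n**2-(65/12)n+325/18) + (0)
Last nonzero remainder: -(65/36)n**2-(65/12)n+325/18. Dividing through by -65/36 gives the monic gcd n**2+3n-10.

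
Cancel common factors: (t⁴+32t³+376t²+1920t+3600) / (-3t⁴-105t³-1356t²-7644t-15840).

Apply the Euclidean algorithm:
  t⁴+32t³+376t²+1920t+3600 = (-1/3)(-3t⁴-105t³-1356t²-7644t-15840) + (-3t³-76t²-628t-1680)
  -3t⁴-105t³-1356t²-7644t-15840 = (t+29/3)(-3t³-76t²-628t-1680) + ((20/3)t²+(320/3)t+400)
  -3t³-76t²-628t-1680 = (-(9/20)t-21/5)((20/3)t²+(320/3)t+400) + (0)
Last nonzero remainder: (20/3)t²+(320/3)t+400. Dividing through by 20/3 gives the monic gcd t²+16t+60.
Cancel t²+16t+60 from numerator and denominator to get the reduced form.

(-t²-16t-60)/(3t²+57t+264)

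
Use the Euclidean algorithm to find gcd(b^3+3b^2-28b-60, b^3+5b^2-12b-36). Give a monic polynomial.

b^2+8b+12

By polynomial division,
  b^3+3b^2-28b-60 = (b^3+5b^2-12b-36) + (-2b^2-16b-24)
  b^3+5b^2-12b-36 = (-(1/2)b+3/2)(-2b^2-16b-24) + (0)
Last nonzero remainder: -2b^2-16b-24. Dividing through by -2 gives the monic gcd b^2+8b+12.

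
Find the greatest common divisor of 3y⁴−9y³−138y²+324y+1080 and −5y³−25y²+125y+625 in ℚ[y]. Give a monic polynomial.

By polynomial division,
  3y⁴−9y³−138y²+324y+1080 = (−(3/5)y+24/5)(−5y³−25y²+125y+625) + (57y²+99y−1920)
  −5y³−25y²+125y+625 = (−(5/57)y−310/1083)(57y²+99y−1920) + (−(5445/361)y+27225/361)
  57y²+99y−1920 = (−(6859/1815)y−46208/1815)(−(5445/361)y+27225/361) + (0)
Last nonzero remainder: −(5445/361)y+27225/361. Dividing through by −5445/361 gives the monic gcd y−5.

y−5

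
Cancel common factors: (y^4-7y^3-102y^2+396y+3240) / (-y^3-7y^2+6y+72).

(-y^3+13y^2+24y-540)/(y^2+y-12)

Euclidean algorithm in ℚ[y]:
  y^4-7y^3-102y^2+396y+3240 = (-y+14)(-y^3-7y^2+6y+72) + (2y^2+384y+2232)
  -y^3-7y^2+6y+72 = (-(1/2)y+185/2)(2y^2+384y+2232) + (-34398y-206388)
  2y^2+384y+2232 = (-(1/17199)y-62/5733)(-34398y-206388) + (0)
Last nonzero remainder: -34398y-206388. Dividing through by -34398 gives the monic gcd y+6.
Cancel y+6 from numerator and denominator to get the reduced form.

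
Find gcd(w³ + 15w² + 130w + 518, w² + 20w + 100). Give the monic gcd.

1

Apply the Euclidean algorithm:
  w³ + 15w² + 130w + 518 = (w - 5)(w² + 20w + 100) + (130w + 1018)
  w² + 20w + 100 = ((1/130)w + 791/8450)(130w + 1018) + (19881/4225)
  130w + 1018 = ((549250/19881)w + 4301050/19881)(19881/4225) + (0)
The last nonzero remainder is the constant 19881/4225, so the polynomials are coprime and gcd = 1.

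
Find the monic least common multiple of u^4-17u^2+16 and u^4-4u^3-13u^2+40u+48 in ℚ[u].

u^6-u^5-29u^4+17u^3+220u^2-16u-192

Repeated division with remainder:
  u^4-17u^2+16 = (u^4-4u^3-13u^2+40u+48) + (4u^3-4u^2-40u-32)
  u^4-4u^3-13u^2+40u+48 = ((1/4)u-3/4)(4u^3-4u^2-40u-32) + (-6u^2+18u+24)
  4u^3-4u^2-40u-32 = (-(2/3)u-4/3)(-6u^2+18u+24) + (0)
Last nonzero remainder: -6u^2+18u+24. Dividing through by -6 gives the monic gcd u^2-3u-4.
Then lcm(f, g) = f·g / gcd(f, g); expanding and making the result monic gives the answer.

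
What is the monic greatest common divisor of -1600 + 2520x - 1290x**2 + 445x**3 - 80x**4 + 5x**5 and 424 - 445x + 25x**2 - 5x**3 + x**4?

By polynomial division,
  5x**5 - 80x**4 + 445x**3 - 1290x**2 + 2520x - 1600 = (5x - 55)(x**4 - 5x**3 + 25x**2 - 445x + 424) + (45x**3 + 2310x**2 - 24075x + 21720)
  x**4 - 5x**3 + 25x**2 - 445x + 424 = ((1/45)x - 169/135)(45x**3 + 2310x**2 - 24075x + 21720) + ((31066/9)x**2 - 31066x + 248528/9)
  45x**3 + 2310x**2 - 24075x + 21720 = ((405/31066)x + 24435/31066)((31066/9)x**2 - 31066x + 248528/9) + (0)
Last nonzero remainder: (31066/9)x**2 - 31066x + 248528/9. Dividing through by 31066/9 gives the monic gcd x**2 - 9x + 8.

8 - 9x + x**2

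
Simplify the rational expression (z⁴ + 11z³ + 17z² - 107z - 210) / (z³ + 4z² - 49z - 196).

By polynomial division,
  z⁴ + 11z³ + 17z² - 107z - 210 = (z + 7)(z³ + 4z² - 49z - 196) + (38z² + 432z + 1162)
  z³ + 4z² - 49z - 196 = ((1/38)z - 70/361)(38z² + 432z + 1162) + ((1512/361)z + 10584/361)
  38z² + 432z + 1162 = ((6859/756)z + 29963/756)((1512/361)z + 10584/361) + (0)
Last nonzero remainder: (1512/361)z + 10584/361. Dividing through by 1512/361 gives the monic gcd z + 7.
Cancel z + 7 from numerator and denominator to get the reduced form.

(z³ + 4z² - 11z - 30)/(z² - 3z - 28)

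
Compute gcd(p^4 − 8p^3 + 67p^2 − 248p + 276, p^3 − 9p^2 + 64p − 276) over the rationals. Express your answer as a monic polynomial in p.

Apply the Euclidean algorithm:
  p^4 − 8p^3 + 67p^2 − 248p + 276 = (p + 1)(p^3 − 9p^2 + 64p − 276) + (12p^2 − 36p + 552)
  p^3 − 9p^2 + 64p − 276 = ((1/12)p − 1/2)(12p^2 − 36p + 552) + (0)
Last nonzero remainder: 12p^2 − 36p + 552. Dividing through by 12 gives the monic gcd p^2 − 3p + 46.

p^2 − 3p + 46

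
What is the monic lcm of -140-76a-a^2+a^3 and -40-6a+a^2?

-560-444a-80a^2+3a^3+a^4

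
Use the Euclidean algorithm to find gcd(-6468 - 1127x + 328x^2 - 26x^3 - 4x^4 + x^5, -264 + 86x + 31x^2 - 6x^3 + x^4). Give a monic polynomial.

By polynomial division,
  x^5 - 4x^4 - 26x^3 + 328x^2 - 1127x - 6468 = (x + 2)(x^4 - 6x^3 + 31x^2 + 86x - 264) + (-45x^3 + 180x^2 - 1035x - 5940)
  x^4 - 6x^3 + 31x^2 + 86x - 264 = (-(1/45)x + 2/45)(-45x^3 + 180x^2 - 1035x - 5940) + (0)
Last nonzero remainder: -45x^3 + 180x^2 - 1035x - 5940. Dividing through by -45 gives the monic gcd x^3 - 4x^2 + 23x + 132.

132 + 23x - 4x^2 + x^3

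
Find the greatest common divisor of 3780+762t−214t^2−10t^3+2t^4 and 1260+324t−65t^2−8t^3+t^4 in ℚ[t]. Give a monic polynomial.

210+19t−14t^2+t^3

By polynomial division,
  2t^4−10t^3−214t^2+762t+3780 = (2)(t^4−8t^3−65t^2+324t+1260) + (6t^3−84t^2+114t+1260)
  t^4−8t^3−65t^2+324t+1260 = ((1/6)t+1)(6t^3−84t^2+114t+1260) + (0)
Last nonzero remainder: 6t^3−84t^2+114t+1260. Dividing through by 6 gives the monic gcd t^3−14t^2+19t+210.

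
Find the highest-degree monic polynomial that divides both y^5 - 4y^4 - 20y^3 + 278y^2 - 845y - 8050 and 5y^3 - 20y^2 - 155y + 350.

y^2 - 2y - 35

By polynomial division,
  y^5 - 4y^4 - 20y^3 + 278y^2 - 845y - 8050 = ((1/5)y^2 + 11/5)(5y^3 - 20y^2 - 155y + 350) + (252y^2 - 504y - 8820)
  5y^3 - 20y^2 - 155y + 350 = ((5/252)y - 5/126)(252y^2 - 504y - 8820) + (0)
Last nonzero remainder: 252y^2 - 504y - 8820. Dividing through by 252 gives the monic gcd y^2 - 2y - 35.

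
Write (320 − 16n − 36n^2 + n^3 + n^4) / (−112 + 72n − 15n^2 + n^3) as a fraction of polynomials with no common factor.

Euclidean algorithm in ℚ[n]:
  n^4 + n^3 − 36n^2 − 16n + 320 = (n + 16)(n^3 − 15n^2 + 72n − 112) + (132n^2 − 1056n + 2112)
  n^3 − 15n^2 + 72n − 112 = ((1/132)n − 7/132)(132n^2 − 1056n + 2112) + (0)
Last nonzero remainder: 132n^2 − 1056n + 2112. Dividing through by 132 gives the monic gcd n^2 − 8n + 16.
Cancel n^2 − 8n + 16 from numerator and denominator to get the reduced form.

(20 + 9n + n^2)/(−7 + n)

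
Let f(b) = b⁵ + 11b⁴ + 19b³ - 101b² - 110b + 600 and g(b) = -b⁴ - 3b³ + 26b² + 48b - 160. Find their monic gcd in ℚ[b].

Repeated division with remainder:
  b⁵ + 11b⁴ + 19b³ - 101b² - 110b + 600 = (-b - 8)(-b⁴ - 3b³ + 26b² + 48b - 160) + (21b³ + 155b² + 114b - 680)
  -b⁴ - 3b³ + 26b² + 48b - 160 = (-(1/21)b + 92/441)(21b³ + 155b² + 114b - 680) + (-(400/441)b² - (400/49)b - 8000/441)
  21b³ + 155b² + 114b - 680 = (-(9261/400)b + 7497/200)(-(400/441)b² - (400/49)b - 8000/441) + (0)
Last nonzero remainder: -(400/441)b² - (400/49)b - 8000/441. Dividing through by -400/441 gives the monic gcd b² + 9b + 20.

b² + 9b + 20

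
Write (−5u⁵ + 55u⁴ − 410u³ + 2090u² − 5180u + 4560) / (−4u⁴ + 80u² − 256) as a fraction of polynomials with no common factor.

Apply the Euclidean algorithm:
  −5u⁵ + 55u⁴ − 410u³ + 2090u² − 5180u + 4560 = ((5/4)u − 55/4)(−4u⁴ + 80u² − 256) + (−510u³ + 3190u² − 4860u + 1040)
  −4u⁴ + 80u² − 256 = ((2/255)u + 638/13005)(−510u³ + 3190u² − 4860u + 1040) + (−(99820/2601)u² + (199640/867)u − 798560/2601)
  −510u³ + 3190u² − 4860u + 1040 = ((132651/9982)u − 33813/9982)(−(99820/2601)u² + (199640/867)u − 798560/2601) + (0)
Last nonzero remainder: −(99820/2601)u² + (199640/867)u − 798560/2601. Dividing through by −99820/2601 gives the monic gcd u² − 6u + 8.
Cancel u² − 6u + 8 from numerator and denominator to get the reduced form.

(5u³ − 25u² + 220u − 570)/(4u² + 24u + 32)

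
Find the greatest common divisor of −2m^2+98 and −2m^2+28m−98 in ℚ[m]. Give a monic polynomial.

m−7

Euclidean algorithm in ℚ[m]:
  −2m^2+98 = (−2m^2+28m−98) + (−28m+196)
  −2m^2+28m−98 = ((1/14)m−1/2)(−28m+196) + (0)
Last nonzero remainder: −28m+196. Dividing through by −28 gives the monic gcd m−7.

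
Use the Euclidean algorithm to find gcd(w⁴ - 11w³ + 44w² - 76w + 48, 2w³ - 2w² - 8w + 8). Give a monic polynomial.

By polynomial division,
  w⁴ - 11w³ + 44w² - 76w + 48 = ((1/2)w - 5)(2w³ - 2w² - 8w + 8) + (38w² - 120w + 88)
  2w³ - 2w² - 8w + 8 = ((1/19)w + 41/361)(38w² - 120w + 88) + ((360/361)w - 720/361)
  38w² - 120w + 88 = ((6859/180)w - 3971/90)((360/361)w - 720/361) + (0)
Last nonzero remainder: (360/361)w - 720/361. Dividing through by 360/361 gives the monic gcd w - 2.

w - 2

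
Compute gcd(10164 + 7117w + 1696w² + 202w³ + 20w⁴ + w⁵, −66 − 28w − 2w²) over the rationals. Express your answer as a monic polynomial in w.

Repeated division with remainder:
  w⁵ + 20w⁴ + 202w³ + 1696w² + 7117w + 10164 = (−(1/2)w³ − 3w² − (85/2)w − 154)(−2w² − 28w − 66) + (0)
Last nonzero remainder: −2w² − 28w − 66. Dividing through by −2 gives the monic gcd w² + 14w + 33.

33 + 14w + w²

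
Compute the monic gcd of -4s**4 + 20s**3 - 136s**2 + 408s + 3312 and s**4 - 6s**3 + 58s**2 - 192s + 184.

Apply the Euclidean algorithm:
  -4s**4 + 20s**3 - 136s**2 + 408s + 3312 = (-4)(s**4 - 6s**3 + 58s**2 - 192s + 184) + (-4s**3 + 96s**2 - 360s + 4048)
  s**4 - 6s**3 + 58s**2 - 192s + 184 = (-(1/4)s - 9/2)(-4s**3 + 96s**2 - 360s + 4048) + (400s**2 - 800s + 18400)
  -4s**3 + 96s**2 - 360s + 4048 = (-(1/100)s + 11/50)(400s**2 - 800s + 18400) + (0)
Last nonzero remainder: 400s**2 - 800s + 18400. Dividing through by 400 gives the monic gcd s**2 - 2s + 46.

s**2 - 2s + 46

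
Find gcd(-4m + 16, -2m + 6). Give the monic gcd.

1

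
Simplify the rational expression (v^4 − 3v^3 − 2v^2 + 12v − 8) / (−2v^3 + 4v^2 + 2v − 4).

Apply the Euclidean algorithm:
  v^4 − 3v^3 − 2v^2 + 12v − 8 = (−(1/2)v + 1/2)(−2v^3 + 4v^2 + 2v − 4) + (−3v^2 + 9v − 6)
  −2v^3 + 4v^2 + 2v − 4 = ((2/3)v + 2/3)(−3v^2 + 9v − 6) + (0)
Last nonzero remainder: −3v^2 + 9v − 6. Dividing through by −3 gives the monic gcd v^2 − 3v + 2.
Cancel v^2 − 3v + 2 from numerator and denominator to get the reduced form.

(−v^2 + 4)/(2v + 2)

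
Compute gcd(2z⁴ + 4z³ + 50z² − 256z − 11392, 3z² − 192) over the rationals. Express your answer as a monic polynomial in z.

z² − 64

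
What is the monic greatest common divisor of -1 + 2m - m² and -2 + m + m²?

Euclidean algorithm in ℚ[m]:
  -m² + 2m - 1 = (-1)(m² + m - 2) + (3m - 3)
  m² + m - 2 = ((1/3)m + 2/3)(3m - 3) + (0)
Last nonzero remainder: 3m - 3. Dividing through by 3 gives the monic gcd m - 1.

-1 + m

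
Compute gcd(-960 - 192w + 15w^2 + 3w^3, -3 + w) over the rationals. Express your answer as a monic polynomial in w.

By polynomial division,
  3w^3 + 15w^2 - 192w - 960 = (3w^2 + 24w - 120)(w - 3) + (-1320)
  w - 3 = (-(1/1320)w + 1/440)(-1320) + (0)
The last nonzero remainder is the constant -1320, so the polynomials are coprime and gcd = 1.

1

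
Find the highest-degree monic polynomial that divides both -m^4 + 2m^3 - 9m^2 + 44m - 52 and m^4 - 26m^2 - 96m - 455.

Euclidean algorithm in ℚ[m]:
  -m^4 + 2m^3 - 9m^2 + 44m - 52 = (-1)(m^4 - 26m^2 - 96m - 455) + (2m^3 - 35m^2 - 52m - 507)
  m^4 - 26m^2 - 96m - 455 = ((1/2)m + 35/4)(2m^3 - 35m^2 - 52m - 507) + ((1225/4)m^2 + (1225/2)m + 15925/4)
  2m^3 - 35m^2 - 52m - 507 = ((8/1225)m - 156/1225)((1225/4)m^2 + (1225/2)m + 15925/4) + (0)
Last nonzero remainder: (1225/4)m^2 + (1225/2)m + 15925/4. Dividing through by 1225/4 gives the monic gcd m^2 + 2m + 13.

m^2 + 2m + 13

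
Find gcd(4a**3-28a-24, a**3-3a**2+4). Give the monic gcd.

a+1

Apply the Euclidean algorithm:
  4a**3-28a-24 = (4)(a**3-3a**2+4) + (12a**2-28a-40)
  a**3-3a**2+4 = ((1/12)a-1/18)(12a**2-28a-40) + ((16/9)a+16/9)
  12a**2-28a-40 = ((27/4)a-45/2)((16/9)a+16/9) + (0)
Last nonzero remainder: (16/9)a+16/9. Dividing through by 16/9 gives the monic gcd a+1.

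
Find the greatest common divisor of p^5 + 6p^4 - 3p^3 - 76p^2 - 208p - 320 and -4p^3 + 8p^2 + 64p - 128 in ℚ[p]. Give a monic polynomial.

p^2 - 16

Euclidean algorithm in ℚ[p]:
  p^5 + 6p^4 - 3p^3 - 76p^2 - 208p - 320 = (-(1/4)p^2 - 2p - 29/4)(-4p^3 + 8p^2 + 64p - 128) + (78p^2 - 1248)
  -4p^3 + 8p^2 + 64p - 128 = (-(2/39)p + 4/39)(78p^2 - 1248) + (0)
Last nonzero remainder: 78p^2 - 1248. Dividing through by 78 gives the monic gcd p^2 - 16.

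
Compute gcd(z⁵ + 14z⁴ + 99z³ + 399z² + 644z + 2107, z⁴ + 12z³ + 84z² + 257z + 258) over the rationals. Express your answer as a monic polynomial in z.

z² + 7z + 43

Apply the Euclidean algorithm:
  z⁵ + 14z⁴ + 99z³ + 399z² + 644z + 2107 = (z + 2)(z⁴ + 12z³ + 84z² + 257z + 258) + (-9z³ - 26z² - 128z + 1591)
  z⁴ + 12z³ + 84z² + 257z + 258 = (-(1/9)z - 82/81)(-9z³ - 26z² - 128z + 1591) + ((3520/81)z² + (24640/81)z + 151360/81)
  -9z³ - 26z² - 128z + 1591 = (-(729/3520)z + 2997/3520)((3520/81)z² + (24640/81)z + 151360/81) + (0)
Last nonzero remainder: (3520/81)z² + (24640/81)z + 151360/81. Dividing through by 3520/81 gives the monic gcd z² + 7z + 43.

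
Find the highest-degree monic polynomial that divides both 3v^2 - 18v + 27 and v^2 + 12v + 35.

1

Euclidean algorithm in ℚ[v]:
  3v^2 - 18v + 27 = (3)(v^2 + 12v + 35) + (-54v - 78)
  v^2 + 12v + 35 = (-(1/54)v - 95/486)(-54v - 78) + (1600/81)
  -54v - 78 = (-(2187/800)v - 3159/800)(1600/81) + (0)
The last nonzero remainder is the constant 1600/81, so the polynomials are coprime and gcd = 1.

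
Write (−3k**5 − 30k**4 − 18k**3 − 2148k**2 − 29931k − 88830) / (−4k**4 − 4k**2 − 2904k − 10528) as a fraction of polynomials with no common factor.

Repeated division with remainder:
  −3k**5 − 30k**4 − 18k**3 − 2148k**2 − 29931k − 88830 = ((3/4)k + 15/2)(−4k**4 − 4k**2 − 2904k − 10528) + (−15k**3 + 60k**2 − 255k − 9870)
  −4k**4 − 4k**2 − 2904k − 10528 = ((4/15)k + 16/15)(−15k**3 + 60k**2 − 255k − 9870) + (0)
Last nonzero remainder: −15k**3 + 60k**2 − 255k − 9870. Dividing through by −15 gives the monic gcd k**3 − 4k**2 + 17k + 658.
Cancel k**3 − 4k**2 + 17k + 658 from numerator and denominator to get the reduced form.

(3k**2 + 42k + 135)/(4k + 16)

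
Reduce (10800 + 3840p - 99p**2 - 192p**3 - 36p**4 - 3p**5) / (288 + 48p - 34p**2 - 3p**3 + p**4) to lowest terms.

(-675 - 240p - 36p**2 - 3p**3)/(-18 - 3p + p**2)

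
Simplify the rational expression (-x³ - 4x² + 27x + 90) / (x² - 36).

(-x² + 2x + 15)/(x - 6)

By polynomial division,
  -x³ - 4x² + 27x + 90 = (-x - 4)(x² - 36) + (-9x - 54)
  x² - 36 = (-(1/9)x + 2/3)(-9x - 54) + (0)
Last nonzero remainder: -9x - 54. Dividing through by -9 gives the monic gcd x + 6.
Cancel x + 6 from numerator and denominator to get the reduced form.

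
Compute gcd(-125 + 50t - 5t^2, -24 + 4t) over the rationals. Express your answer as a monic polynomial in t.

1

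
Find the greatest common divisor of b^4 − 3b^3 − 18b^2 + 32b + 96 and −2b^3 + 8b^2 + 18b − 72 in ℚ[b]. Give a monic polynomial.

b^2 − b − 12

Apply the Euclidean algorithm:
  b^4 − 3b^3 − 18b^2 + 32b + 96 = (−(1/2)b − 1/2)(−2b^3 + 8b^2 + 18b − 72) + (−5b^2 + 5b + 60)
  −2b^3 + 8b^2 + 18b − 72 = ((2/5)b − 6/5)(−5b^2 + 5b + 60) + (0)
Last nonzero remainder: −5b^2 + 5b + 60. Dividing through by −5 gives the monic gcd b^2 − b − 12.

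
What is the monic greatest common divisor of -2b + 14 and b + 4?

Repeated division with remainder:
  -2b + 14 = (-2)(b + 4) + (22)
  b + 4 = ((1/22)b + 2/11)(22) + (0)
The last nonzero remainder is the constant 22, so the polynomials are coprime and gcd = 1.

1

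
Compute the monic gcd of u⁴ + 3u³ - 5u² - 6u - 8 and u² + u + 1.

u² + u + 1

Apply the Euclidean algorithm:
  u⁴ + 3u³ - 5u² - 6u - 8 = (u² + 2u - 8)(u² + u + 1) + (0)
The last nonzero remainder u² + u + 1 is already monic.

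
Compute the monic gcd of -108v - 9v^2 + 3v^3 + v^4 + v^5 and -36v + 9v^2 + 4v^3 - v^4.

Repeated division with remainder:
  v^5 + v^4 + 3v^3 - 9v^2 - 108v = (-v - 5)(-v^4 + 4v^3 + 9v^2 - 36v) + (32v^3 - 288v)
  -v^4 + 4v^3 + 9v^2 - 36v = (-(1/32)v + 1/8)(32v^3 - 288v) + (0)
Last nonzero remainder: 32v^3 - 288v. Dividing through by 32 gives the monic gcd v^3 - 9v.

-9v + v^3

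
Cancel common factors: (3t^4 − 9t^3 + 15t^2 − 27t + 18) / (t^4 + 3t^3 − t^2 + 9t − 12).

Apply the Euclidean algorithm:
  3t^4 − 9t^3 + 15t^2 − 27t + 18 = (3)(t^4 + 3t^3 − t^2 + 9t − 12) + (−18t^3 + 18t^2 − 54t + 54)
  t^4 + 3t^3 − t^2 + 9t − 12 = (−(1/18)t − 2/9)(−18t^3 + 18t^2 − 54t + 54) + (0)
Last nonzero remainder: −18t^3 + 18t^2 − 54t + 54. Dividing through by −18 gives the monic gcd t^3 − t^2 + 3t − 3.
Cancel t^3 − t^2 + 3t − 3 from numerator and denominator to get the reduced form.

(3t − 6)/(t + 4)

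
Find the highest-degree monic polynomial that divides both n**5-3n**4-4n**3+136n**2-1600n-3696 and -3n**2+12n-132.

n**2-4n+44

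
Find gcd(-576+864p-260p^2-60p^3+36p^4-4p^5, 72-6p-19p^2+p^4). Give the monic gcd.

-12-p+p^2

Repeated division with remainder:
  -4p^5+36p^4-60p^3-260p^2+864p-576 = (-4p+36)(p^4-19p^2-6p+72) + (-136p^3+400p^2+1368p-3168)
  p^4-19p^2-6p+72 = (-(1/136)p-25/1156)(-136p^3+400p^2+1368p-3168) + (-(84/289)p^2+(84/289)p+1008/289)
  -136p^3+400p^2+1368p-3168 = ((9826/21)p-6358/7)(-(84/289)p^2+(84/289)p+1008/289) + (0)
Last nonzero remainder: -(84/289)p^2+(84/289)p+1008/289. Dividing through by -84/289 gives the monic gcd p^2-p-12.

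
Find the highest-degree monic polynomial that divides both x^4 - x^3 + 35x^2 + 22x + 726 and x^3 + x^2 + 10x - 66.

x^2 + 4x + 22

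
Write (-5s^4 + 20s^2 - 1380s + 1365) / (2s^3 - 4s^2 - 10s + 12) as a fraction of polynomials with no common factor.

(-5s^3 - 5s^2 + 15s - 1365)/(2s^2 - 2s - 12)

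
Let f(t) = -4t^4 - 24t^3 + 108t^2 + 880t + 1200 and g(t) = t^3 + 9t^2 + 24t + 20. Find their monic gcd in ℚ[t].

t^2 + 7t + 10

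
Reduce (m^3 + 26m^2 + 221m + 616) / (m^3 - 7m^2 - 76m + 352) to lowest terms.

(m^2 + 18m + 77)/(m^2 - 15m + 44)

Euclidean algorithm in ℚ[m]:
  m^3 + 26m^2 + 221m + 616 = (m^3 - 7m^2 - 76m + 352) + (33m^2 + 297m + 264)
  m^3 - 7m^2 - 76m + 352 = ((1/33)m - 16/33)(33m^2 + 297m + 264) + (60m + 480)
  33m^2 + 297m + 264 = ((11/20)m + 11/20)(60m + 480) + (0)
Last nonzero remainder: 60m + 480. Dividing through by 60 gives the monic gcd m + 8.
Cancel m + 8 from numerator and denominator to get the reduced form.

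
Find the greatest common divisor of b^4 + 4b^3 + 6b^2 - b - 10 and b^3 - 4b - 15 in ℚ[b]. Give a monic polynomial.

b^2 + 3b + 5

Apply the Euclidean algorithm:
  b^4 + 4b^3 + 6b^2 - b - 10 = (b + 4)(b^3 - 4b - 15) + (10b^2 + 30b + 50)
  b^3 - 4b - 15 = ((1/10)b - 3/10)(10b^2 + 30b + 50) + (0)
Last nonzero remainder: 10b^2 + 30b + 50. Dividing through by 10 gives the monic gcd b^2 + 3b + 5.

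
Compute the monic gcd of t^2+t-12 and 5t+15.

Repeated division with remainder:
  t^2+t-12 = ((1/5)t-2/5)(5t+15) + (-6)
  5t+15 = (-(5/6)t-5/2)(-6) + (0)
The last nonzero remainder is the constant -6, so the polynomials are coprime and gcd = 1.

1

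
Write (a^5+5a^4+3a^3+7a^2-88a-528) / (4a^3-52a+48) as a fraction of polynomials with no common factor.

(a^3+4a^2+11a+44)/(4a-4)

Euclidean algorithm in ℚ[a]:
  a^5+5a^4+3a^3+7a^2-88a-528 = ((1/4)a^2+(5/4)a+4)(4a^3-52a+48) + (60a^2+60a-720)
  4a^3-52a+48 = ((1/15)a-1/15)(60a^2+60a-720) + (0)
Last nonzero remainder: 60a^2+60a-720. Dividing through by 60 gives the monic gcd a^2+a-12.
Cancel a^2+a-12 from numerator and denominator to get the reduced form.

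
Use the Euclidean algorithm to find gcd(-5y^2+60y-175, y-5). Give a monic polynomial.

y-5

Repeated division with remainder:
  -5y^2+60y-175 = (-5y+35)(y-5) + (0)
The last nonzero remainder y-5 is already monic.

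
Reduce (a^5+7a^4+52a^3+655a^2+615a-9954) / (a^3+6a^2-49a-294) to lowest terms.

(a^3-6a^2+88a-237)/(a-7)

Euclidean algorithm in ℚ[a]:
  a^5+7a^4+52a^3+655a^2+615a-9954 = (a^2+a+95)(a^3+6a^2-49a-294) + (428a^2+5564a+17976)
  a^3+6a^2-49a-294 = ((1/428)a-7/428)(428a^2+5564a+17976) + (0)
Last nonzero remainder: 428a^2+5564a+17976. Dividing through by 428 gives the monic gcd a^2+13a+42.
Cancel a^2+13a+42 from numerator and denominator to get the reduced form.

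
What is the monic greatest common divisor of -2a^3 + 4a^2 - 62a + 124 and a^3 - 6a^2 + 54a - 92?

a - 2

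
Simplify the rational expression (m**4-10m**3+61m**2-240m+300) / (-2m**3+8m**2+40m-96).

(-m**3+8m**2-45m+150)/(2m**2-4m-48)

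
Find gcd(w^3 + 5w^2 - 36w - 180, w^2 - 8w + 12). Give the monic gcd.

w - 6

Repeated division with remainder:
  w^3 + 5w^2 - 36w - 180 = (w + 13)(w^2 - 8w + 12) + (56w - 336)
  w^2 - 8w + 12 = ((1/56)w - 1/28)(56w - 336) + (0)
Last nonzero remainder: 56w - 336. Dividing through by 56 gives the monic gcd w - 6.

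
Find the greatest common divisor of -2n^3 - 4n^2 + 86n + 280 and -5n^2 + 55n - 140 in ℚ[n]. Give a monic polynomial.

Repeated division with remainder:
  -2n^3 - 4n^2 + 86n + 280 = ((2/5)n + 26/5)(-5n^2 + 55n - 140) + (-144n + 1008)
  -5n^2 + 55n - 140 = ((5/144)n - 5/36)(-144n + 1008) + (0)
Last nonzero remainder: -144n + 1008. Dividing through by -144 gives the monic gcd n - 7.

n - 7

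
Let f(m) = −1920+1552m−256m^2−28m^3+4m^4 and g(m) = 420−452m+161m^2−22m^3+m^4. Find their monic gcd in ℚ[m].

−60+56m−15m^2+m^3

Euclidean algorithm in ℚ[m]:
  4m^4−28m^3−256m^2+1552m−1920 = (4)(m^4−22m^3+161m^2−452m+420) + (60m^3−900m^2+3360m−3600)
  m^4−22m^3+161m^2−452m+420 = ((1/60)m−7/60)(60m^3−900m^2+3360m−3600) + (0)
Last nonzero remainder: 60m^3−900m^2+3360m−3600. Dividing through by 60 gives the monic gcd m^3−15m^2+56m−60.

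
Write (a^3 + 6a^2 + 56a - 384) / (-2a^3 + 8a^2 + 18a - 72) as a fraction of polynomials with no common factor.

(-a^2 - 10a - 96)/(2a^2 - 18)

Apply the Euclidean algorithm:
  a^3 + 6a^2 + 56a - 384 = (-1/2)(-2a^3 + 8a^2 + 18a - 72) + (10a^2 + 65a - 420)
  -2a^3 + 8a^2 + 18a - 72 = (-(1/5)a + 21/10)(10a^2 + 65a - 420) + (-(405/2)a + 810)
  10a^2 + 65a - 420 = (-(4/81)a - 14/27)(-(405/2)a + 810) + (0)
Last nonzero remainder: -(405/2)a + 810. Dividing through by -405/2 gives the monic gcd a - 4.
Cancel a - 4 from numerator and denominator to get the reduced form.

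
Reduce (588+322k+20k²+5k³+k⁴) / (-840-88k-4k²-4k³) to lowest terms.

(-14-9k-k²)/(20+4k)

By polynomial division,
  k⁴+5k³+20k²+322k+588 = (-(1/4)k-1)(-4k³-4k²-88k-840) + (-6k²+24k-252)
  -4k³-4k²-88k-840 = ((2/3)k+10/3)(-6k²+24k-252) + (0)
Last nonzero remainder: -6k²+24k-252. Dividing through by -6 gives the monic gcd k²-4k+42.
Cancel k²-4k+42 from numerator and denominator to get the reduced form.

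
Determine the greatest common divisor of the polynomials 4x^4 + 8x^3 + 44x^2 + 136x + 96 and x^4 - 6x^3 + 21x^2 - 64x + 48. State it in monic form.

x^2 - x + 12

Apply the Euclidean algorithm:
  4x^4 + 8x^3 + 44x^2 + 136x + 96 = (4)(x^4 - 6x^3 + 21x^2 - 64x + 48) + (32x^3 - 40x^2 + 392x - 96)
  x^4 - 6x^3 + 21x^2 - 64x + 48 = ((1/32)x - 19/128)(32x^3 - 40x^2 + 392x - 96) + ((45/16)x^2 - (45/16)x + 135/4)
  32x^3 - 40x^2 + 392x - 96 = ((512/45)x - 128/45)((45/16)x^2 - (45/16)x + 135/4) + (0)
Last nonzero remainder: (45/16)x^2 - (45/16)x + 135/4. Dividing through by 45/16 gives the monic gcd x^2 - x + 12.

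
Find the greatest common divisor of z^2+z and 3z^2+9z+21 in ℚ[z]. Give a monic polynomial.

Repeated division with remainder:
  z^2+z = (1/3)(3z^2+9z+21) + (-2z-7)
  3z^2+9z+21 = (-(3/2)z+3/4)(-2z-7) + (105/4)
  -2z-7 = (-(8/105)z-4/15)(105/4) + (0)
The last nonzero remainder is the constant 105/4, so the polynomials are coprime and gcd = 1.

1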